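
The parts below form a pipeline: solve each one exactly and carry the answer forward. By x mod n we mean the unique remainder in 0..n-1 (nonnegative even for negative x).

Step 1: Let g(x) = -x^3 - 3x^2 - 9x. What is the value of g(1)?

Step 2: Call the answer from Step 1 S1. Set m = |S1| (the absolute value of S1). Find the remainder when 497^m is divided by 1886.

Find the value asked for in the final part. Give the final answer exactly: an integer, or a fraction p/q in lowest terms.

Step 1: -1*(1)^3 - 3*(1)^2 - 9*(1)^1 = (-1) + (-3) + (-9) = -13; answer -13
Step 2: S1 = -13; m = 13; squarings mod 1886: 497^1=497, 497^2=1829, 497^4=1363, 497^8=59; 497^13 = 497^1 * 497^4 * 497^8 = 1023 (mod 1886); answer 1023

1023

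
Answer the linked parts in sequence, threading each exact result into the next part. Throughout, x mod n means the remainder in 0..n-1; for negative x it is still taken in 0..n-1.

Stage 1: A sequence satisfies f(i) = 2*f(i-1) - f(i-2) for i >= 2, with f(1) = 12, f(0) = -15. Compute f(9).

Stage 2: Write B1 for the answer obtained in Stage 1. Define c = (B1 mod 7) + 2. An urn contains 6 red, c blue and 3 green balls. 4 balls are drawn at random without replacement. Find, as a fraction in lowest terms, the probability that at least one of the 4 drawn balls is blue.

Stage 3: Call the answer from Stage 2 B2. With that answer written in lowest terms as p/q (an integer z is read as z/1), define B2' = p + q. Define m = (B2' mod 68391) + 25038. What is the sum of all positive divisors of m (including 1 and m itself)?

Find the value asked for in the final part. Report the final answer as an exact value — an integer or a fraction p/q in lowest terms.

Stage 1: f(2) = 2*(12) - 1*(-15) = 39; iterating: f(2)=39, f(3)=66, f(4)=93, f(5)=120, f(6)=147, f(7)=174, f(8)=201, f(9)=228; answer 228
Stage 2: B1 = 228; c = 6; total draws C(15,4) = 1365; complement C(9,4) = 126; favorable 1365 - 126 = 1239; P = 59/65; answer 59/65
Stage 3: B2 = 59/65; threaded value p + q = 124; m = 25162; 25162 = 2 * 23 * 547; sigma = (1 + 2) * (1 + 23) * (1 + 547) = 3 * 24 * 548 = 39456; answer 39456

39456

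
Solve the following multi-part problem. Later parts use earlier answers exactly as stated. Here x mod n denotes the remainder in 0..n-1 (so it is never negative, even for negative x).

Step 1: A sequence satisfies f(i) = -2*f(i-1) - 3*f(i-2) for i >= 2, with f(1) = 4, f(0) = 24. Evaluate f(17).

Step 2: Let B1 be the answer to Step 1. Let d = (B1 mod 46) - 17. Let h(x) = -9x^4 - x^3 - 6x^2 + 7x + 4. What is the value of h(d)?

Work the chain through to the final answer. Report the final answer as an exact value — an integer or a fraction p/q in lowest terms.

Step 1: f(2) = -2*(4) - 3*(24) = -80; iterating: f(2)=-80, f(3)=148, f(4)=-56, f(5)=-332, f(6)=832, f(7)=-668, f(8)=-1160, f(9)=4324, f(10)=-5168, f(11)=-2636, f(12)=20776, f(13)=-33644, f(14)=4960, f(15)=91012, f(16)=-196904, f(17)=120772; answer 120772
Step 2: B1 = 120772; d = 5; -9*(5)^4 - 1*(5)^3 - 6*(5)^2 + 7*(5)^1 + 4 = (-5625) + (-125) + (-150) + (35) + (4) = -5861; answer -5861

-5861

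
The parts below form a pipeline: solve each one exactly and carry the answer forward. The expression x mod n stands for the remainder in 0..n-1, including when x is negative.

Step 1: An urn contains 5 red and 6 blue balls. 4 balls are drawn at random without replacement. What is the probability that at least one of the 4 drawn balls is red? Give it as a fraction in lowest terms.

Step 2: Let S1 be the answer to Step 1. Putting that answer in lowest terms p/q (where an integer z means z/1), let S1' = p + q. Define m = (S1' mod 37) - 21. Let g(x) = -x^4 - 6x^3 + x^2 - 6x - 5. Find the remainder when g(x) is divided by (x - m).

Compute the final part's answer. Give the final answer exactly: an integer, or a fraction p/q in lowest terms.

Step 1: total draws C(11,4) = 330; complement C(6,4) = 15; favorable 330 - 15 = 315; P = 21/22; answer 21/22
Step 2: S1 = 21/22; threaded value p + q = 43; m = -15; remainder = value at the root: -1*(-15)^4 - 6*(-15)^3 + 1*(-15)^2 - 6*(-15)^1 - 5 = (-50625) + (20250) + (225) + (90) + (-5) = -30065; answer -30065

-30065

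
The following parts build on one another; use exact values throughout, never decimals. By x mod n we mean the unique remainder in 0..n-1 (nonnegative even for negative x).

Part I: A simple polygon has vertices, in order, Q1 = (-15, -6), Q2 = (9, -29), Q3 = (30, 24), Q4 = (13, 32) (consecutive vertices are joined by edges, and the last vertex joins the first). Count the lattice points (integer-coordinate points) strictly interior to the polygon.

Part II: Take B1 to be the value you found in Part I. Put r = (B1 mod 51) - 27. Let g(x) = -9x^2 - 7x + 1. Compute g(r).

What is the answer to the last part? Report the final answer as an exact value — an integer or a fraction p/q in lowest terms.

Part I: cross terms: (-15*-29 - 9*-6)=489, (9*24 - 30*-29)=1086, (30*32 - 13*24)=648, (13*-6 - -15*32)=402; twice the area = |2625| = 2625; area = 2625/2; boundary points = 1 + 1 + 1 + 2 = 5; strictly interior points = area - boundary/2 + 1 = 1311; answer 1311
Part II: B1 = 1311; r = 9; -9*(9)^2 - 7*(9)^1 + 1 = (-729) + (-63) + (1) = -791; answer -791

-791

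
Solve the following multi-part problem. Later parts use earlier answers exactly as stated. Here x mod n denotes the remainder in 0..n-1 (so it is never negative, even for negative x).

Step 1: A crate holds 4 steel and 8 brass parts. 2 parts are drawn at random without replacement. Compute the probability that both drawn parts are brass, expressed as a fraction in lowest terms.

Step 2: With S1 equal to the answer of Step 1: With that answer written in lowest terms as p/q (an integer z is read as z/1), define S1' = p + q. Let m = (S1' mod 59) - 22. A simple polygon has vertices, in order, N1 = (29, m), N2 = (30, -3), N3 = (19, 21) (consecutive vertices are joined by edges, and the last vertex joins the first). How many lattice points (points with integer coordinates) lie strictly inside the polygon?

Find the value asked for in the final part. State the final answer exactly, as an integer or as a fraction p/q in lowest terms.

Step 1: total draws C(12,2) = 66; favorable C(8,2) = 28; P = 14/33; answer 14/33
Step 2: S1 = 14/33; threaded value p + q = 47; m = 25; cross terms: (29*-3 - 30*25)=-837, (30*21 - 19*-3)=687, (19*25 - 29*21)=-134; twice the area = |-284| = 284; area = 142; boundary points = 1 + 1 + 2 = 4; strictly interior points = area - boundary/2 + 1 = 141; answer 141

141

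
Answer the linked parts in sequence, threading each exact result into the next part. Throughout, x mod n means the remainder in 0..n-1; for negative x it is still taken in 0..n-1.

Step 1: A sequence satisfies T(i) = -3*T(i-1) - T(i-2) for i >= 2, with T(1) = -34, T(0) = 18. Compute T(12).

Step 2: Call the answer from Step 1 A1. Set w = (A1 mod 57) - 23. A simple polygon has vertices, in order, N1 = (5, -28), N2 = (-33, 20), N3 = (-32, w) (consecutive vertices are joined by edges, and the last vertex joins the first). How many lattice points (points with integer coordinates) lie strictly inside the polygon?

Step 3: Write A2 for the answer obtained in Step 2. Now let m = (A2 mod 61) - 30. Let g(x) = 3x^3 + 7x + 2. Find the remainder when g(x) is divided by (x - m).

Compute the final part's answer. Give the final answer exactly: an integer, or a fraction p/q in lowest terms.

Step 1: T(2) = -3*(-34) - 1*(18) = 84; iterating: T(2)=84, T(3)=-218, T(4)=570, T(5)=-1492, T(6)=3906, T(7)=-10226, T(8)=26772, T(9)=-70090, T(10)=183498, T(11)=-480404, T(12)=1257714; answer 1257714
Step 2: A1 = 1257714; w = -14; cross terms: (5*20 - -33*-28)=-824, (-33*-14 - -32*20)=1102, (-32*-28 - 5*-14)=966; twice the area = |1244| = 1244; area = 622; boundary points = 2 + 1 + 1 = 4; strictly interior points = area - boundary/2 + 1 = 621; answer 621
Step 3: A2 = 621; m = -19; remainder = value at the root: 3*(-19)^3 + 7*(-19)^1 + 2 = (-20577) + (-133) + (2) = -20708; answer -20708

-20708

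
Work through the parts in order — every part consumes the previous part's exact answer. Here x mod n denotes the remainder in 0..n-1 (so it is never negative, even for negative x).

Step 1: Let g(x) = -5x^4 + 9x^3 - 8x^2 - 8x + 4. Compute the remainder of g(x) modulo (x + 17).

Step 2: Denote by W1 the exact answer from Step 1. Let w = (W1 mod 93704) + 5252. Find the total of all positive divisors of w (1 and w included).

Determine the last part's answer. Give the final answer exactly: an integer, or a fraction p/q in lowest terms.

14670

Step 1: remainder = value at the root: -5*(-17)^4 + 9*(-17)^3 - 8*(-17)^2 - 8*(-17)^1 + 4 = (-417605) + (-44217) + (-2312) + (136) + (4) = -463994; answer -463994
Step 2: W1 = -463994; w = 9778; 9778 = 2 * 4889; sigma = (1 + 2) * (1 + 4889) = 3 * 4890 = 14670; answer 14670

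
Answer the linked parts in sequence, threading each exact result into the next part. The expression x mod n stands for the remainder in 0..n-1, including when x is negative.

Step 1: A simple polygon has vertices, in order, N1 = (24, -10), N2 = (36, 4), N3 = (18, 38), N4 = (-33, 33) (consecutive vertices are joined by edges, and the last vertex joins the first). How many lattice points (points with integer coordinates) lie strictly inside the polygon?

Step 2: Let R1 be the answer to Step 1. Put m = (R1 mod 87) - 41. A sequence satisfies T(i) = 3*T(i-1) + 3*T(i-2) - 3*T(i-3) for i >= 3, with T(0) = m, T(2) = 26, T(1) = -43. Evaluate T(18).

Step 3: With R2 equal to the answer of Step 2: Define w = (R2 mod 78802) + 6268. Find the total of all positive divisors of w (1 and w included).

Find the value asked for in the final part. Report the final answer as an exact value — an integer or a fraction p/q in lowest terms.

172800

Step 1: cross terms: (24*4 - 36*-10)=456, (36*38 - 18*4)=1296, (18*33 - -33*38)=1848, (-33*-10 - 24*33)=-462; twice the area = |3138| = 3138; area = 1569; boundary points = 2 + 2 + 1 + 1 = 6; strictly interior points = area - boundary/2 + 1 = 1567; answer 1567
Step 2: R1 = 1567; m = -40; T(3) = 3*(26) + 3*(-43) - 3*(-40) = 69; iterating: T(3)=69, T(4)=414, T(5)=1371, T(6)=5148, T(7)=18315, T(8)=66276, T(9)=238329, T(10)=858870, T(11)=3092769, T(12)=11139930, T(13)=40121487, T(14)=144505944, T(15)=520462503, T(16)=1874540880, T(17)=6751492317, T(18)=24316712082; answer 24316712082
Step 3: R2 = 24316712082; w = 75992; 75992 = 2^3 * 7 * 23 * 59; sigma = (1 + 2 + 4 + 8) * (1 + 7) * (1 + 23) * (1 + 59) = 15 * 8 * 24 * 60 = 172800; answer 172800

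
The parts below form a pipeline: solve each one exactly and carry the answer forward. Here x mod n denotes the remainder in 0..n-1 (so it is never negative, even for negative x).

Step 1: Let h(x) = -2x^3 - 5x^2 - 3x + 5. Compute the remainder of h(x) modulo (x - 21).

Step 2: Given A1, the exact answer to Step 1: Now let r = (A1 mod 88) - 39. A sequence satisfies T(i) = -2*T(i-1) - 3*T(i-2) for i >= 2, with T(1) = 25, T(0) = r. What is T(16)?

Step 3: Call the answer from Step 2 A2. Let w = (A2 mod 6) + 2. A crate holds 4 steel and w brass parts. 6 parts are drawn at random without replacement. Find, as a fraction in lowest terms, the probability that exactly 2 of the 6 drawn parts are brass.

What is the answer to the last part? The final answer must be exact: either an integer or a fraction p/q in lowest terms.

1/14

Step 1: remainder = value at the root: -2*(21)^3 - 5*(21)^2 - 3*(21)^1 + 5 = (-18522) + (-2205) + (-63) + (5) = -20785; answer -20785
Step 2: A1 = -20785; r = 32; T(2) = -2*(25) - 3*(32) = -146; iterating: T(2)=-146, T(3)=217, T(4)=4, T(5)=-659, T(6)=1306, T(7)=-635, T(8)=-2648, T(9)=7201, T(10)=-6458, T(11)=-8687, T(12)=36748, T(13)=-47435, T(14)=-15374, T(15)=173053, T(16)=-299984; answer -299984
Step 3: A2 = -299984; w = 6; total draws C(10,6) = 210; favorable C(6,2)*C(4,4) = 15; P = 1/14; answer 1/14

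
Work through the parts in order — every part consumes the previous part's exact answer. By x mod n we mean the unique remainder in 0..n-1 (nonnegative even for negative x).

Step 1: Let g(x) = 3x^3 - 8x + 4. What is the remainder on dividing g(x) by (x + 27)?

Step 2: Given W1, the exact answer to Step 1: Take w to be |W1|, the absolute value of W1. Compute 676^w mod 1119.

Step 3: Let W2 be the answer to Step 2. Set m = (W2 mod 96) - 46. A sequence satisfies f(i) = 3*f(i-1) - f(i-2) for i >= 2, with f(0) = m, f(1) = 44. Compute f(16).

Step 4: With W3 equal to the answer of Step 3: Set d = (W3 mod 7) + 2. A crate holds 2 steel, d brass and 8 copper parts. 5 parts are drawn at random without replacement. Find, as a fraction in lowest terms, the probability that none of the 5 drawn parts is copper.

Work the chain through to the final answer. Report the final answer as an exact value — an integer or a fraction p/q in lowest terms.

9/442

Step 1: remainder = value at the root: 3*(-27)^3 - 8*(-27)^1 + 4 = (-59049) + (216) + (4) = -58829; answer -58829
Step 2: W1 = -58829; w = 58829; squarings mod 1119: 676^1=676, 676^2=424, 676^4=736, 676^8=100, 676^16=1048, 676^32=565, 676^64=310, 676^128=985, 676^256=52, 676^512=466, 676^1024=70, 676^2048=424, 676^4096=736, 676^8192=100, 676^16384=1048, 676^32768=565; 676^58829 = 676^1 * 676^4 * 676^8 * 676^64 * 676^128 * 676^256 * 676^1024 * 676^8192 * 676^16384 * 676^32768 = 805 (mod 1119); answer 805
Step 3: W2 = 805; m = -9; f(2) = 3*(44) - 1*(-9) = 141; iterating: f(2)=141, f(3)=379, f(4)=996, f(5)=2609, f(6)=6831, f(7)=17884, f(8)=46821, f(9)=122579, f(10)=320916, f(11)=840169, f(12)=2199591, f(13)=5758604, f(14)=15076221, f(15)=39470059, f(16)=103333956; answer 103333956
Step 4: W3 = 103333956; d = 7; total draws C(17,5) = 6188; favorable C(9,5) = 126; P = 9/442; answer 9/442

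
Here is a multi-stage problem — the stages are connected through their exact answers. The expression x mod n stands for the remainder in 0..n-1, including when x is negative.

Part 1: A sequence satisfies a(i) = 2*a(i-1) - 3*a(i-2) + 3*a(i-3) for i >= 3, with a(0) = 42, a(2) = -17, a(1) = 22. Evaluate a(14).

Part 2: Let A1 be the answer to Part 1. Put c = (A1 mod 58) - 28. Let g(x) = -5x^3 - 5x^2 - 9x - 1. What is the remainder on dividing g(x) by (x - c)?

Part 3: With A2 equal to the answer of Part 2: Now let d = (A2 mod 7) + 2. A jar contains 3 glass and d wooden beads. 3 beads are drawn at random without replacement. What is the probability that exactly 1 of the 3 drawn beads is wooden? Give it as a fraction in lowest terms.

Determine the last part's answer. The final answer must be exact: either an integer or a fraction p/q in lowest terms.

Part 1: a(3) = 2*(-17) - 3*(22) + 3*(42) = 26; iterating: a(3)=26, a(4)=169, a(5)=209, a(6)=-11, a(7)=-142, a(8)=376, a(9)=1145, a(10)=736, a(11)=-835, a(12)=-443, a(13)=3827, a(14)=6478; answer 6478
Part 2: A1 = 6478; c = 12; remainder = value at the root: -5*(12)^3 - 5*(12)^2 - 9*(12)^1 - 1 = (-8640) + (-720) + (-108) + (-1) = -9469; answer -9469
Part 3: A2 = -9469; d = 4; total draws C(7,3) = 35; favorable C(4,1)*C(3,2) = 12; P = 12/35; answer 12/35

12/35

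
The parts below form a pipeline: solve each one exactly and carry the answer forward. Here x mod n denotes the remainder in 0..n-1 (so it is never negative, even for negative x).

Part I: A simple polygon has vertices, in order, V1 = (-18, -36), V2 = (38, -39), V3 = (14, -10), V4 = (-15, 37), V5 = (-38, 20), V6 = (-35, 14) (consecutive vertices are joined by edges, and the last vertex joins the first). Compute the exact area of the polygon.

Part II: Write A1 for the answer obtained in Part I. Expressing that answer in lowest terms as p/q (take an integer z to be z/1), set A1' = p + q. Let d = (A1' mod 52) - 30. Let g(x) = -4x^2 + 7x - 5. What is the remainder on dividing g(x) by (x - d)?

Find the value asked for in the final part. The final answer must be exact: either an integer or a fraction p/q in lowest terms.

Part I: cross terms: (-18*-39 - 38*-36)=2070, (38*-10 - 14*-39)=166, (14*37 - -15*-10)=368, (-15*20 - -38*37)=1106, (-38*14 - -35*20)=168, (-35*-36 - -18*14)=1512; twice the area = |5390| = 5390; area = 2695; answer 2695
Part II: A1 = 2695; threaded value p + q = 2696; d = 14; remainder = value at the root: -4*(14)^2 + 7*(14)^1 - 5 = (-784) + (98) + (-5) = -691; answer -691

-691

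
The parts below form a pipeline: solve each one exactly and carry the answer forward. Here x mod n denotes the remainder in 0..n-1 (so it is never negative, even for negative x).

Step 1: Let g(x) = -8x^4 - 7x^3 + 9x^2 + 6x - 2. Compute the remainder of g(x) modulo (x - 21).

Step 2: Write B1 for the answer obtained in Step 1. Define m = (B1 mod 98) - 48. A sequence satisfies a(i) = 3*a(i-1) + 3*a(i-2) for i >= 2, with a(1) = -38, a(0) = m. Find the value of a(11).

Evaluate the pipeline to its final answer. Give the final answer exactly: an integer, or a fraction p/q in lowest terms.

-28126764

Step 1: remainder = value at the root: -8*(21)^4 - 7*(21)^3 + 9*(21)^2 + 6*(21)^1 - 2 = (-1555848) + (-64827) + (3969) + (126) + (-2) = -1616582; answer -1616582
Step 2: B1 = -1616582; m = -22; a(2) = 3*(-38) + 3*(-22) = -180; iterating: a(2)=-180, a(3)=-654, a(4)=-2502, a(5)=-9468, a(6)=-35910, a(7)=-136134, a(8)=-516132, a(9)=-1956798, a(10)=-7418790, a(11)=-28126764; answer -28126764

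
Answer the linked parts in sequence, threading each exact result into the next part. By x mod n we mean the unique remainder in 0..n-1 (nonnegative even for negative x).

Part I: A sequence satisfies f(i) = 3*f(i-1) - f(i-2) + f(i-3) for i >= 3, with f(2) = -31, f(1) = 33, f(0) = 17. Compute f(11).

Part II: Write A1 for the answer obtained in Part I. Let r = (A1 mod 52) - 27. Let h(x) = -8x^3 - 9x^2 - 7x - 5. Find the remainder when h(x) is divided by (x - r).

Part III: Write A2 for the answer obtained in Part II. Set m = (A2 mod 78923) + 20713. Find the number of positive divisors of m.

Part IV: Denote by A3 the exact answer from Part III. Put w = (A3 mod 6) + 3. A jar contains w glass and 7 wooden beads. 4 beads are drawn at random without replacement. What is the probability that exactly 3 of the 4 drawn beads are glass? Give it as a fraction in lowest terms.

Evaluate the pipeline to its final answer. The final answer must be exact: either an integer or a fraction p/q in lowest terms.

Part I: f(3) = 3*(-31) - 1*(33) + 1*(17) = -109; iterating: f(3)=-109, f(4)=-263, f(5)=-711, f(6)=-1979, f(7)=-5489, f(8)=-15199, f(9)=-42087, f(10)=-116551, f(11)=-322765; answer -322765
Part II: A1 = -322765; r = 24; remainder = value at the root: -8*(24)^3 - 9*(24)^2 - 7*(24)^1 - 5 = (-110592) + (-5184) + (-168) + (-5) = -115949; answer -115949
Part III: A2 = -115949; m = 62610; 62610 = 2 * 3 * 5 * 2087; number of divisors = (1+1) * (1+1) * (1+1) * (1+1) = 16; answer 16
Part IV: A3 = 16; w = 7; total draws C(14,4) = 1001; favorable C(7,3)*C(7,1) = 245; P = 35/143; answer 35/143

35/143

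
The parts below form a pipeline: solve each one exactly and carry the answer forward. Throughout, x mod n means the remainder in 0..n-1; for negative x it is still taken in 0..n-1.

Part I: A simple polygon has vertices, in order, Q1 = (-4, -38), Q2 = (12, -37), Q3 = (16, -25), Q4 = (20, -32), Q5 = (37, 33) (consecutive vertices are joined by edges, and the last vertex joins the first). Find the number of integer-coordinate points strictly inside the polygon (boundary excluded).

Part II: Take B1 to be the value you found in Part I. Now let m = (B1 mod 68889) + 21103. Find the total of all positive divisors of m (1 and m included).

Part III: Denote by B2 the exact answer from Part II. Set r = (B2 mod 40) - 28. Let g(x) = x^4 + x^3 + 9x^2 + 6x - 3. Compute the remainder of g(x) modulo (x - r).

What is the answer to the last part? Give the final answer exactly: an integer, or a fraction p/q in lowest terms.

309

Part I: cross terms: (-4*-37 - 12*-38)=604, (12*-25 - 16*-37)=292, (16*-32 - 20*-25)=-12, (20*33 - 37*-32)=1844, (37*-38 - -4*33)=-1274; twice the area = |1454| = 1454; area = 727; boundary points = 1 + 4 + 1 + 1 + 1 = 8; strictly interior points = area - boundary/2 + 1 = 724; answer 724
Part II: B1 = 724; m = 21827; 21827 = 13 * 23 * 73; sigma = (1 + 13) * (1 + 23) * (1 + 73) = 14 * 24 * 74 = 24864; answer 24864
Part III: B2 = 24864; r = -4; remainder = value at the root: 1*(-4)^4 + 1*(-4)^3 + 9*(-4)^2 + 6*(-4)^1 - 3 = (256) + (-64) + (144) + (-24) + (-3) = 309; answer 309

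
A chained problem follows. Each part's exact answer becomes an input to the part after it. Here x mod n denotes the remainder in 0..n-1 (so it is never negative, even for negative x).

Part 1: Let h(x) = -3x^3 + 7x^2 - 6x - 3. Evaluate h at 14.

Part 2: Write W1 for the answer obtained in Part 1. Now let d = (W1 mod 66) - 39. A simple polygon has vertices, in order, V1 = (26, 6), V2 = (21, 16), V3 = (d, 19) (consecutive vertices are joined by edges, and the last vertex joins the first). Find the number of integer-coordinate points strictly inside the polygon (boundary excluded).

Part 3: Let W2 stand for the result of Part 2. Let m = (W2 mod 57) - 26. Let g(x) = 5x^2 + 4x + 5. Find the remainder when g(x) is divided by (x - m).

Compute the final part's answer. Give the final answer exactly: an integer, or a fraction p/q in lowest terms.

Part 1: -3*(14)^3 + 7*(14)^2 - 6*(14)^1 - 3 = (-8232) + (1372) + (-84) + (-3) = -6947; answer -6947
Part 2: W1 = -6947; d = 10; cross terms: (26*16 - 21*6)=290, (21*19 - 10*16)=239, (10*6 - 26*19)=-434; twice the area = |95| = 95; area = 95/2; boundary points = 5 + 1 + 1 = 7; strictly interior points = area - boundary/2 + 1 = 45; answer 45
Part 3: W2 = 45; m = 19; remainder = value at the root: 5*(19)^2 + 4*(19)^1 + 5 = (1805) + (76) + (5) = 1886; answer 1886

1886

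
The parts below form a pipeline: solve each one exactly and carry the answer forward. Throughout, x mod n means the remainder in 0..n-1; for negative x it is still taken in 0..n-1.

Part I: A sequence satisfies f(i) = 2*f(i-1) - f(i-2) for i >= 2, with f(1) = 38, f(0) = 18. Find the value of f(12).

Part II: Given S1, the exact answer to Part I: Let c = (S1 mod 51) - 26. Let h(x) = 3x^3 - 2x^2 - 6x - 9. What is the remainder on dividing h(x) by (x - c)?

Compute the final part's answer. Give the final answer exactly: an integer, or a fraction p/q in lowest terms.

-37430

Part I: f(2) = 2*(38) - 1*(18) = 58; iterating: f(2)=58, f(3)=78, f(4)=98, f(5)=118, f(6)=138, f(7)=158, f(8)=178, f(9)=198, f(10)=218, f(11)=238, f(12)=258; answer 258
Part II: S1 = 258; c = -23; remainder = value at the root: 3*(-23)^3 - 2*(-23)^2 - 6*(-23)^1 - 9 = (-36501) + (-1058) + (138) + (-9) = -37430; answer -37430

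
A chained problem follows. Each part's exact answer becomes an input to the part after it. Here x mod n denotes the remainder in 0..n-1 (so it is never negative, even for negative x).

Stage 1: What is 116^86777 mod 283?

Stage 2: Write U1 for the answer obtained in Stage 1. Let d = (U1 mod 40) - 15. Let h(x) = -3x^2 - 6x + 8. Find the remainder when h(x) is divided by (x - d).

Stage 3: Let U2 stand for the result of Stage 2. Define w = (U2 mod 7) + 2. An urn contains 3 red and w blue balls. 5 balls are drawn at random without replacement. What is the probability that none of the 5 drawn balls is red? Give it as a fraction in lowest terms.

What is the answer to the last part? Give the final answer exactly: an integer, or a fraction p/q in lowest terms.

Stage 1: squarings mod 283: 116^1=116, 116^2=155, 116^4=253, 116^8=51, 116^16=54, 116^32=86, 116^64=38, 116^128=29, 116^256=275, 116^512=64, 116^1024=134, 116^2048=127, 116^4096=281, 116^8192=4, 116^16384=16, 116^32768=256, 116^65536=163; 116^86777 = 116^1 * 116^8 * 116^16 * 116^32 * 116^64 * 116^128 * 116^512 * 116^4096 * 116^16384 * 116^65536 = 181 (mod 283); answer 181
Stage 2: U1 = 181; d = 6; remainder = value at the root: -3*(6)^2 - 6*(6)^1 + 8 = (-108) + (-36) + (8) = -136; answer -136
Stage 3: U2 = -136; w = 6; total draws C(9,5) = 126; favorable C(6,5) = 6; P = 1/21; answer 1/21

1/21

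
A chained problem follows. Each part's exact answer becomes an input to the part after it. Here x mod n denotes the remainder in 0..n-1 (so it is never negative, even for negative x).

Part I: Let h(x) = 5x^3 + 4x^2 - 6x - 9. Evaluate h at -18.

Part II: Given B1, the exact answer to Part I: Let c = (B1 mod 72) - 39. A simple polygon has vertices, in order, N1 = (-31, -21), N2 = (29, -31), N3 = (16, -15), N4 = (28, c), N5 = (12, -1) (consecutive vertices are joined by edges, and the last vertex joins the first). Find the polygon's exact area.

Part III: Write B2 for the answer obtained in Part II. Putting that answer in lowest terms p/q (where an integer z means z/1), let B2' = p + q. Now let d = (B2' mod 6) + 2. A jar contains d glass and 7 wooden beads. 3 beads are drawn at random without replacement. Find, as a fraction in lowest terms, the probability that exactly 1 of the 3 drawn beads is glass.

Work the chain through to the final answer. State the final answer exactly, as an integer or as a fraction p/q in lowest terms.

Part I: 5*(-18)^3 + 4*(-18)^2 - 6*(-18)^1 - 9 = (-29160) + (1296) + (108) + (-9) = -27765; answer -27765
Part II: B1 = -27765; c = -12; cross terms: (-31*-31 - 29*-21)=1570, (29*-15 - 16*-31)=61, (16*-12 - 28*-15)=228, (28*-1 - 12*-12)=116, (12*-21 - -31*-1)=-283; twice the area = |1692| = 1692; area = 846; answer 846
Part III: B2 = 846; threaded value p + q = 847; d = 3; total draws C(10,3) = 120; favorable C(3,1)*C(7,2) = 63; P = 21/40; answer 21/40

21/40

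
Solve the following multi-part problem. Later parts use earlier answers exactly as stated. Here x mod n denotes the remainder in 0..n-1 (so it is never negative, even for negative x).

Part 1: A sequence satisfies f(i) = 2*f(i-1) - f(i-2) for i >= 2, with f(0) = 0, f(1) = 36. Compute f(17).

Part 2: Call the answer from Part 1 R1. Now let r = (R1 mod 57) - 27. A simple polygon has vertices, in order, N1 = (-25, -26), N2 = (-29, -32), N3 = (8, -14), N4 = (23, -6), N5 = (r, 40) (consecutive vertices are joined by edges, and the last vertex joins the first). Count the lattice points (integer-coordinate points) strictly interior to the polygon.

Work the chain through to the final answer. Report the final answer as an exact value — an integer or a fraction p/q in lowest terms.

1298

Part 1: f(2) = 2*(36) - 1*(0) = 72; iterating: f(2)=72, f(3)=108, f(4)=144, f(5)=180, f(6)=216, f(7)=252, f(8)=288, f(9)=324, f(10)=360, f(11)=396, f(12)=432, f(13)=468, f(14)=504, f(15)=540, f(16)=576, f(17)=612; answer 612
Part 2: R1 = 612; r = 15; cross terms: (-25*-32 - -29*-26)=46, (-29*-14 - 8*-32)=662, (8*-6 - 23*-14)=274, (23*40 - 15*-6)=1010, (15*-26 - -25*40)=610; twice the area = |2602| = 2602; area = 1301; boundary points = 2 + 1 + 1 + 2 + 2 = 8; strictly interior points = area - boundary/2 + 1 = 1298; answer 1298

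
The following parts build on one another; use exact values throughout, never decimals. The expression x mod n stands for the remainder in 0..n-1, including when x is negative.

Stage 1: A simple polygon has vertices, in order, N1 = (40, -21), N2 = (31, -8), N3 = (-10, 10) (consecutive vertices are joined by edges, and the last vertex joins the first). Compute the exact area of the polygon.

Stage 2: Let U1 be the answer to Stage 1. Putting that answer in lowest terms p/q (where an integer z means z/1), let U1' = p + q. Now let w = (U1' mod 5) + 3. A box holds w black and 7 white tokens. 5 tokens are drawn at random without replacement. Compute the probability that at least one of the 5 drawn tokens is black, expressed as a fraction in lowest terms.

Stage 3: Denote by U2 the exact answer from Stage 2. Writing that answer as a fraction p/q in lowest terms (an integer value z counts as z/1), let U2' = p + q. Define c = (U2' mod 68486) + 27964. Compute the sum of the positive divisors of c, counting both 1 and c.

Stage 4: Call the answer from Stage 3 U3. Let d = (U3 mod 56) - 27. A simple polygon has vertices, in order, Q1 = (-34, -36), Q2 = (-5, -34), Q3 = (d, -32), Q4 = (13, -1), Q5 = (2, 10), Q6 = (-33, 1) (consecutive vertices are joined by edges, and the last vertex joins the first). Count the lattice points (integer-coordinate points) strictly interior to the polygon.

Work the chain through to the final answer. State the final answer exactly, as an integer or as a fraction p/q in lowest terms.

1562

Stage 1: cross terms: (40*-8 - 31*-21)=331, (31*10 - -10*-8)=230, (-10*-21 - 40*10)=-190; twice the area = |371| = 371; area = 371/2; answer 371/2
Stage 2: U1 = 371/2; threaded value p + q = 373; w = 6; total draws C(13,5) = 1287; complement C(7,5) = 21; favorable 1287 - 21 = 1266; P = 422/429; answer 422/429
Stage 3: U2 = 422/429; threaded value p + q = 851; c = 28815; 28815 = 3 * 5 * 17 * 113; sigma = (1 + 3) * (1 + 5) * (1 + 17) * (1 + 113) = 4 * 6 * 18 * 114 = 49248; answer 49248
Stage 4: U3 = 49248; d = -3; cross terms: (-34*-34 - -5*-36)=976, (-5*-32 - -3*-34)=58, (-3*-1 - 13*-32)=419, (13*10 - 2*-1)=132, (2*1 - -33*10)=332, (-33*-36 - -34*1)=1222; twice the area = |3139| = 3139; area = 3139/2; boundary points = 1 + 2 + 1 + 11 + 1 + 1 = 17; strictly interior points = area - boundary/2 + 1 = 1562; answer 1562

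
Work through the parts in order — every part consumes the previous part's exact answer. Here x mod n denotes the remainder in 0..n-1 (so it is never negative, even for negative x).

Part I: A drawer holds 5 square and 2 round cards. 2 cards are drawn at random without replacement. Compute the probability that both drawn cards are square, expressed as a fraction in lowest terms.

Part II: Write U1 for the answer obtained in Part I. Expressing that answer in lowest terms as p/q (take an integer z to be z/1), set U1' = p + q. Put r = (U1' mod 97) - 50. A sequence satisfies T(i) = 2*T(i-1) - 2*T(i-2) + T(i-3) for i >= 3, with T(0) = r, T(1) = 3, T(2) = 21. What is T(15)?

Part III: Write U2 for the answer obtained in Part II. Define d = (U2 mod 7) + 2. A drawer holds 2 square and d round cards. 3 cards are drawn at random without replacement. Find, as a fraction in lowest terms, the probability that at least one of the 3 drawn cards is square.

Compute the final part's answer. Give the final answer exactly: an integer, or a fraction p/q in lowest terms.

Part I: total draws C(7,2) = 21; favorable C(5,2) = 10; P = 10/21; answer 10/21
Part II: U1 = 10/21; threaded value p + q = 31; r = -19; T(3) = 2*(21) - 2*(3) + 1*(-19) = 17; iterating: T(3)=17, T(4)=-5, T(5)=-23, T(6)=-19, T(7)=3, T(8)=21, T(9)=17, T(10)=-5, T(11)=-23, T(12)=-19, T(13)=3, T(14)=21, T(15)=17; answer 17
Part III: U2 = 17; d = 5; total draws C(7,3) = 35; complement C(5,3) = 10; favorable 35 - 10 = 25; P = 5/7; answer 5/7

5/7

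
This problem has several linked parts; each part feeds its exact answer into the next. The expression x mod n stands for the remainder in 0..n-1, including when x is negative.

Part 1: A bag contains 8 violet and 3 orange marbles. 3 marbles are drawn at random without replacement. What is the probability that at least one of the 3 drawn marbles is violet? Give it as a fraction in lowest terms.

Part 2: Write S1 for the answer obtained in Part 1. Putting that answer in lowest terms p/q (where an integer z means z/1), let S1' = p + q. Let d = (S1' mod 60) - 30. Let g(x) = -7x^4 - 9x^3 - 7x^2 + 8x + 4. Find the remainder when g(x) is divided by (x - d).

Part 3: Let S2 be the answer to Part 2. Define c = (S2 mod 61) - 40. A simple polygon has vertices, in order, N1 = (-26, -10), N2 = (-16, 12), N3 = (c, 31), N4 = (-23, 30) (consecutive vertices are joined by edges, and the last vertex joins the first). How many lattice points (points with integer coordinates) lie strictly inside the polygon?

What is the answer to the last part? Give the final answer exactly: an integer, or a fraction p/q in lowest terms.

484

Part 1: total draws C(11,3) = 165; complement C(3,3) = 1; favorable 165 - 1 = 164; P = 164/165; answer 164/165
Part 2: S1 = 164/165; threaded value p + q = 329; d = -1; remainder = value at the root: -7*(-1)^4 - 9*(-1)^3 - 7*(-1)^2 + 8*(-1)^1 + 4 = (-7) + (9) + (-7) + (-8) + (4) = -9; answer -9
Part 3: S2 = -9; c = 12; cross terms: (-26*12 - -16*-10)=-472, (-16*31 - 12*12)=-640, (12*30 - -23*31)=1073, (-23*-10 - -26*30)=1010; twice the area = |971| = 971; area = 971/2; boundary points = 2 + 1 + 1 + 1 = 5; strictly interior points = area - boundary/2 + 1 = 484; answer 484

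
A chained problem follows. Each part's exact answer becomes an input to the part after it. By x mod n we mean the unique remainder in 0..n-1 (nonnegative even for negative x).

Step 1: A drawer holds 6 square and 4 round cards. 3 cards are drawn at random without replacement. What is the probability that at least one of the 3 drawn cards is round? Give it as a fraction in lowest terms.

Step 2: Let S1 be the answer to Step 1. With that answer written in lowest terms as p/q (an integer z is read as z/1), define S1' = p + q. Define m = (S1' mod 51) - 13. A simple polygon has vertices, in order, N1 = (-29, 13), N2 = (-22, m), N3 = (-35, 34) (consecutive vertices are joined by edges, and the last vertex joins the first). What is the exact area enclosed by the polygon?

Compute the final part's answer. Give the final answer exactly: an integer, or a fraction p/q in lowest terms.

Step 1: total draws C(10,3) = 120; complement C(6,3) = 20; favorable 120 - 20 = 100; P = 5/6; answer 5/6
Step 2: S1 = 5/6; threaded value p + q = 11; m = -2; cross terms: (-29*-2 - -22*13)=344, (-22*34 - -35*-2)=-818, (-35*13 - -29*34)=531; twice the area = |57| = 57; area = 57/2; answer 57/2

57/2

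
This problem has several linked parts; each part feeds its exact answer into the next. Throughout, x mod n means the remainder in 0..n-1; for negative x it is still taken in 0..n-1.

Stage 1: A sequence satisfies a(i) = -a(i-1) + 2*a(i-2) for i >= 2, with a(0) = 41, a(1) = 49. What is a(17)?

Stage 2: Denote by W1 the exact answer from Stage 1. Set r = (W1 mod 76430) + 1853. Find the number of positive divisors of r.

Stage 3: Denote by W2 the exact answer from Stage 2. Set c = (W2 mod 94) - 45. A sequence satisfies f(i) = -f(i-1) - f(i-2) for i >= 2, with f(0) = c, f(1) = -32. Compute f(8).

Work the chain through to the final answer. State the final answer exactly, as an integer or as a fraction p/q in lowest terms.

Stage 1: a(2) = -1*(49) + 2*(41) = 33; iterating: a(2)=33, a(3)=65, a(4)=1, a(5)=129, a(6)=-127, a(7)=385, a(8)=-639, a(9)=1409, a(10)=-2687, a(11)=5505, a(12)=-10879, a(13)=21889, a(14)=-43647, a(15)=87425, a(16)=-174719, a(17)=349569; answer 349569
Stage 2: W1 = 349569; r = 45702; 45702 = 2 * 3^2 * 2539; number of divisors = (1+1) * (2+1) * (1+1) = 12; answer 12
Stage 3: W2 = 12; c = -33; f(2) = -1*(-32) - 1*(-33) = 65; iterating: f(2)=65, f(3)=-33, f(4)=-32, f(5)=65, f(6)=-33, f(7)=-32, f(8)=65; answer 65

65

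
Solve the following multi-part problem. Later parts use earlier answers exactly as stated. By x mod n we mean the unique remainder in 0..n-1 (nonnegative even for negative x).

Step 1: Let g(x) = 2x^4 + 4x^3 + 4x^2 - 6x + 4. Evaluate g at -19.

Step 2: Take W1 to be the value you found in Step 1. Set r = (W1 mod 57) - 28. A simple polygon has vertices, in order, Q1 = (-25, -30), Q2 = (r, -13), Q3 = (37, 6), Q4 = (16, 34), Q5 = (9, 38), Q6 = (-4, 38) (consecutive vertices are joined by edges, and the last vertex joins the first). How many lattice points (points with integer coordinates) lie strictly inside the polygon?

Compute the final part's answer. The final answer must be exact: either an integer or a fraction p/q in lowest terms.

2158

Step 1: 2*(-19)^4 + 4*(-19)^3 + 4*(-19)^2 - 6*(-19)^1 + 4 = (260642) + (-27436) + (1444) + (114) + (4) = 234768; answer 234768
Step 2: W1 = 234768; r = 14; cross terms: (-25*-13 - 14*-30)=745, (14*6 - 37*-13)=565, (37*34 - 16*6)=1162, (16*38 - 9*34)=302, (9*38 - -4*38)=494, (-4*-30 - -25*38)=1070; twice the area = |4338| = 4338; area = 2169; boundary points = 1 + 1 + 7 + 1 + 13 + 1 = 24; strictly interior points = area - boundary/2 + 1 = 2158; answer 2158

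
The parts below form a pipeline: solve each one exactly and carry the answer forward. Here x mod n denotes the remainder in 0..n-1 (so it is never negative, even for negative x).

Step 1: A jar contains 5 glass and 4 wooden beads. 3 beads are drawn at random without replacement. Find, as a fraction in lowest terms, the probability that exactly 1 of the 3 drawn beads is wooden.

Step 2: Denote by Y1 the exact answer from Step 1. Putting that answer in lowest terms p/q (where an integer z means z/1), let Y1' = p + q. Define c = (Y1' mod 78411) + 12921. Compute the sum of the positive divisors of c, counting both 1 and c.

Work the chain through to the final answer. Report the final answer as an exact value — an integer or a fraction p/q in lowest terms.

24300

Step 1: total draws C(9,3) = 84; favorable C(4,1)*C(5,2) = 40; P = 10/21; answer 10/21
Step 2: Y1 = 10/21; threaded value p + q = 31; c = 12952; 12952 = 2^3 * 1619; sigma = (1 + 2 + 4 + 8) * (1 + 1619) = 15 * 1620 = 24300; answer 24300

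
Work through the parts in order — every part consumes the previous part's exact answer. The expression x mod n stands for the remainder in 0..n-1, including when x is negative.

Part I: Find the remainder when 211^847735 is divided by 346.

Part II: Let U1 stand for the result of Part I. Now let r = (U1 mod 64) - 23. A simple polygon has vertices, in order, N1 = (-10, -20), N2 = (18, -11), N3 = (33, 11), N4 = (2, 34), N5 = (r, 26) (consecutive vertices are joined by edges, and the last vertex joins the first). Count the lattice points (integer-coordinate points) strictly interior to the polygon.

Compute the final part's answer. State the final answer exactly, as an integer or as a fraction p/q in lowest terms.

1056

Part I: squarings mod 346: 211^1=211, 211^2=233, 211^4=313, 211^8=51, 211^16=179, 211^32=209, 211^64=85, 211^128=305, 211^256=297, 211^512=325, 211^1024=95, 211^2048=29, 211^4096=149, 211^8192=57, 211^16384=135, 211^32768=233, 211^65536=313, 211^131072=51, 211^262144=179, 211^524288=209; 211^847735 = 211^1 * 211^2 * 211^4 * 211^16 * 211^32 * 211^64 * 211^256 * 211^512 * 211^1024 * 211^2048 * 211^8192 * 211^16384 * 211^32768 * 211^262144 * 211^524288 = 157 (mod 346); answer 157
Part II: U1 = 157; r = 6; cross terms: (-10*-11 - 18*-20)=470, (18*11 - 33*-11)=561, (33*34 - 2*11)=1100, (2*26 - 6*34)=-152, (6*-20 - -10*26)=140; twice the area = |2119| = 2119; area = 2119/2; boundary points = 1 + 1 + 1 + 4 + 2 = 9; strictly interior points = area - boundary/2 + 1 = 1056; answer 1056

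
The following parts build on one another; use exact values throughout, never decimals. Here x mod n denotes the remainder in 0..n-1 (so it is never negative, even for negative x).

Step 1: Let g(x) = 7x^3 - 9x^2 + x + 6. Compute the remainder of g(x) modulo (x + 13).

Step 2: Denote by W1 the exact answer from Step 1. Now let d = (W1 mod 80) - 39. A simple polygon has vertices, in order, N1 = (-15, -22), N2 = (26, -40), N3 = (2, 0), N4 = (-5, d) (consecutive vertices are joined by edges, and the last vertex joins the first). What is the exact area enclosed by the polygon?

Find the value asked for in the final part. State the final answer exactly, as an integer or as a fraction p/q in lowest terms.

800

Step 1: remainder = value at the root: 7*(-13)^3 - 9*(-13)^2 + 1*(-13)^1 + 6 = (-15379) + (-1521) + (-13) + (6) = -16907; answer -16907
Step 2: W1 = -16907; d = 14; cross terms: (-15*-40 - 26*-22)=1172, (26*0 - 2*-40)=80, (2*14 - -5*0)=28, (-5*-22 - -15*14)=320; twice the area = |1600| = 1600; area = 800; answer 800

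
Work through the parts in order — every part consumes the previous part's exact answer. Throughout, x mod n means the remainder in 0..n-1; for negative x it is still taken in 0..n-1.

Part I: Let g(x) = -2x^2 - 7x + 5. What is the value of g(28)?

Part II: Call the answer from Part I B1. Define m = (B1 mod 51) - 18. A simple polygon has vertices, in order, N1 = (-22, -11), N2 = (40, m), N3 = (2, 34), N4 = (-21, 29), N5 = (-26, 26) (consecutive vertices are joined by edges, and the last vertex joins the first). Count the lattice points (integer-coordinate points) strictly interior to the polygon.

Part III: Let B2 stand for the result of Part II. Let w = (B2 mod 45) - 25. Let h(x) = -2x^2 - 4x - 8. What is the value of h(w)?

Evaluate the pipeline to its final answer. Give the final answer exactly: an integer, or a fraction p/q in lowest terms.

-344

Part I: -2*(28)^2 - 7*(28)^1 + 5 = (-1568) + (-196) + (5) = -1759; answer -1759
Part II: B1 = -1759; m = 8; cross terms: (-22*8 - 40*-11)=264, (40*34 - 2*8)=1344, (2*29 - -21*34)=772, (-21*26 - -26*29)=208, (-26*-11 - -22*26)=858; twice the area = |3446| = 3446; area = 1723; boundary points = 1 + 2 + 1 + 1 + 1 = 6; strictly interior points = area - boundary/2 + 1 = 1721; answer 1721
Part III: B2 = 1721; w = -14; -2*(-14)^2 - 4*(-14)^1 - 8 = (-392) + (56) + (-8) = -344; answer -344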